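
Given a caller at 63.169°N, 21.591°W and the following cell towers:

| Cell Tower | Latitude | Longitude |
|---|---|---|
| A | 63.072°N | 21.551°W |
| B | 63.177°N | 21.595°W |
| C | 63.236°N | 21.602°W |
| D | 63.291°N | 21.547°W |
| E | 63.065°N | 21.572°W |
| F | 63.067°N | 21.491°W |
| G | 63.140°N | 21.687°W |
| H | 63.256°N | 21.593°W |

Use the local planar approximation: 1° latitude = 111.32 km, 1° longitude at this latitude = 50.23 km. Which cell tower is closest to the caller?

B

Distances from 63.169°N, 21.591°W:
A: 10.983 km
B: 0.913 km
C: 7.479 km
D: 13.760 km
E: 11.617 km
F: 12.416 km
G: 5.803 km
H: 9.685 km
Minimum: B at 0.913 km.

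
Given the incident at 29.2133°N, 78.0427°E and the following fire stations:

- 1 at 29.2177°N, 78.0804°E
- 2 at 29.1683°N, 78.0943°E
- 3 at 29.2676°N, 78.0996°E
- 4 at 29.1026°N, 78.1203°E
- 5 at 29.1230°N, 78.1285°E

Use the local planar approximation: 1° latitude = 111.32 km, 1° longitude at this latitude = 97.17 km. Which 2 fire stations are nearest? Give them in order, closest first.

1, 2

Distances from 29.2133°N, 78.0427°E:
1: √((0.0044·111.32)² + (0.0377·97.17)²) = √(0.239912 + 13.419833) = 3.6959 km
2: √((-0.0450·111.32)² + (0.0516·97.17)²) = √(25.094088 + 25.139915) = 7.0876 km
3: √((0.0543·111.32)² + (0.0569·97.17)²) = √(36.538108 + 30.569542) = 8.1919 km
4: √((-0.1107·111.32)² + (0.0776·97.17)²) = √(151.859385 + 56.857512) = 14.4470 km
5: √((-0.0903·111.32)² + (0.0858·97.17)²) = √(101.046644 + 69.508670) = 13.0597 km
Sorted: 1 (3.6959 km) < 2 (7.0876 km) < 3 (8.1919 km) < 5 (13.0597 km) < …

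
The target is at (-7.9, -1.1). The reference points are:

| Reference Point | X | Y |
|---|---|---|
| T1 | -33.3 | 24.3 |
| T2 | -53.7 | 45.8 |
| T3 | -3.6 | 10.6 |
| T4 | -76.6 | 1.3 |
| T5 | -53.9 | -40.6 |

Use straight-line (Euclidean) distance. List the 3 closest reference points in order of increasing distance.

Distances from (-7.9, -1.1):
T1: √((-25.4)² + (25.4)²) = √(645.160 + 645.160) = 35.9
T2: √((-45.8)² + (46.9)²) = √(2097.640 + 2199.610) = 65.6
T3: √((4.3)² + (11.7)²) = √(18.490 + 136.890) = 12.5
T4: √((-68.7)² + (2.4)²) = √(4719.690 + 5.760) = 68.7
T5: √((-46.0)² + (-39.5)²) = √(2116.000 + 1560.250) = 60.6
Sorted: T3 (12.5) < T1 (35.9) < T5 (60.6) < T2 (65.6) < T4 (68.7)

T3, T1, T5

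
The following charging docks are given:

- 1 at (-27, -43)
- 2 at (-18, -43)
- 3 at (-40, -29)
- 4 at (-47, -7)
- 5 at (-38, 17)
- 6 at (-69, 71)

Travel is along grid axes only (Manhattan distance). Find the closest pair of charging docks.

1 and 2

Pairwise distances:
1–2: |9| + |0| = 9 + 0 = 9
1–3: |-13| + |14| = 13 + 14 = 27
1–4: |-20| + |36| = 20 + 36 = 56
1–5: |-11| + |60| = 11 + 60 = 71
1–6: |-42| + |114| = 42 + 114 = 156
2–3: |-22| + |14| = 22 + 14 = 36
2–4: |-29| + |36| = 29 + 36 = 65
2–5: |-20| + |60| = 20 + 60 = 80
2–6: |-51| + |114| = 51 + 114 = 165
3–4: |-7| + |22| = 7 + 22 = 29
3–5: |2| + |46| = 2 + 46 = 48
3–6: |-29| + |100| = 29 + 100 = 129
4–5: |9| + |24| = 9 + 24 = 33
4–6: |-22| + |78| = 22 + 78 = 100
5–6: |-31| + |54| = 31 + 54 = 85
Closest pair: 1–2 at 9.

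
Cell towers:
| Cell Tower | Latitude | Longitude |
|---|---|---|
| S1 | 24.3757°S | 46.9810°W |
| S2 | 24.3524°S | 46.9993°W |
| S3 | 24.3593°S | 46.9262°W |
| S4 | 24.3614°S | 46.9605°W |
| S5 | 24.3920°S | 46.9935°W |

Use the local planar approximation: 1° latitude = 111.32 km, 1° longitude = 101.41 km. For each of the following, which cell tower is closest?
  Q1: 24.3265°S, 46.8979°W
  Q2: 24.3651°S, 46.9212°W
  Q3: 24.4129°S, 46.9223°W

Q1→S3; Q2→S3; Q3→S3

Q1 at 24.3265°S, 46.8979°W:
  S1: √((-0.0492·111.32)² + (-0.0831·101.41)²) = √(29.996916 + 71.017211) = 10.0506 km
  S2: √((-0.0259·111.32)² + (-0.1014·101.41)²) = √(8.312773 + 105.739554) = 10.6795 km
  S3: √((-0.0328·111.32)² + (-0.0283·101.41)²) = √(13.331962 + 8.236343) = 4.6442 km
  S4: √((-0.0349·111.32)² + (-0.0626·101.41)²) = √(15.093753 + 40.300481) = 7.4427 km
  S5: √((-0.0655·111.32)² + (-0.0956·101.41)²) = √(53.165389 + 93.989069) = 12.1307 km
  → nearest: S3 (4.6442 km)
Q2 at 24.3651°S, 46.9212°W:
  S1: √((-0.0106·111.32)² + (-0.0598·101.41)²) = √(1.392381 + 36.775953) = 6.1781 km
  S2: √((0.0127·111.32)² + (-0.0781·101.41)²) = √(1.998729 + 62.728317) = 8.0453 km
  S3: √((0.0058·111.32)² + (-0.0050·101.41)²) = √(0.416872 + 0.257100) = 0.8210 km
  S4: √((0.0037·111.32)² + (-0.0393·101.41)²) = √(0.169648 + 15.883517) = 4.0066 km
  S5: √((-0.0269·111.32)² + (-0.0723·101.41)²) = √(8.967078 + 53.757388) = 7.9199 km
  → nearest: S3 (0.8210 km)
Q3 at 24.4129°S, 46.9223°W:
  S1: √((0.0372·111.32)² + (-0.0587·101.41)²) = √(17.148742 + 35.435435) = 7.2515 km
  S2: √((0.0605·111.32)² + (-0.0770·101.41)²) = √(45.358339 + 60.973765) = 10.3117 km
  S3: √((0.0536·111.32)² + (-0.0039·101.41)²) = √(35.602129 + 0.156419) = 5.9798 km
  S4: √((0.0515·111.32)² + (-0.0382·101.41)²) = √(32.867060 + 15.006807) = 6.9191 km
  S5: √((0.0209·111.32)² + (-0.0712·101.41)²) = √(5.413012 + 52.134061) = 7.5860 km
  → nearest: S3 (5.9798 km)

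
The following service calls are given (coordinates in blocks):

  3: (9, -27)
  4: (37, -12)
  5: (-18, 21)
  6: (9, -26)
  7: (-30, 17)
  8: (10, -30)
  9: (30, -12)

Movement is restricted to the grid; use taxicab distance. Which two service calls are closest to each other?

3 and 6

Pairwise distances:
3–6: |0| + |1| = 0 + 1 = 1 blocks
3–8: |1| + |-3| = 1 + 3 = 4 blocks
6–8: |1| + |-4| = 1 + 4 = 5 blocks
4–9: |-7| + |0| = 7 + 0 = 7 blocks
5–7: |-12| + |-4| = 12 + 4 = 16 blocks
6–9: |21| + |14| = 21 + 14 = 35 blocks
3–9: |21| + |15| = 21 + 15 = 36 blocks
8–9: |20| + |18| = 20 + 18 = 38 blocks
4–6: |-28| + |-14| = 28 + 14 = 42 blocks
3–4: |28| + |15| = 28 + 15 = 43 blocks
4–8: |-27| + |-18| = 27 + 18 = 45 blocks
5–6: |27| + |-47| = 27 + 47 = 74 blocks
3–5: |-27| + |48| = 27 + 48 = 75 blocks
5–8: |28| + |-51| = 28 + 51 = 79 blocks
5–9: |48| + |-33| = 48 + 33 = 81 blocks
6–7: |-39| + |43| = 39 + 43 = 82 blocks
3–7: |-39| + |44| = 39 + 44 = 83 blocks
7–8: |40| + |-47| = 40 + 47 = 87 blocks
4–5: |-55| + |33| = 55 + 33 = 88 blocks
7–9: |60| + |-29| = 60 + 29 = 89 blocks
4–7: |-67| + |29| = 67 + 29 = 96 blocks
Closest pair: 3–6 at 1 blocks.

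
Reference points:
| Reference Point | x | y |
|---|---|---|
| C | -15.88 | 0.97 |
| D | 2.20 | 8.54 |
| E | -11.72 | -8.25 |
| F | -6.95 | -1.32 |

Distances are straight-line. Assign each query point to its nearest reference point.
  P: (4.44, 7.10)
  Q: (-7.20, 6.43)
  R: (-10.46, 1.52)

P→D; Q→F; R→F

P at (4.44, 7.10):
  C: 21.22
  D: 2.66
  E: 22.29
  F: 14.16
  → nearest: D (2.66)
Q at (-7.20, 6.43):
  C: 10.25
  D: 9.63
  E: 15.36
  F: 7.75
  → nearest: F (7.75)
R at (-10.46, 1.52):
  C: 5.45
  D: 14.48
  E: 9.85
  F: 4.52
  → nearest: F (4.52)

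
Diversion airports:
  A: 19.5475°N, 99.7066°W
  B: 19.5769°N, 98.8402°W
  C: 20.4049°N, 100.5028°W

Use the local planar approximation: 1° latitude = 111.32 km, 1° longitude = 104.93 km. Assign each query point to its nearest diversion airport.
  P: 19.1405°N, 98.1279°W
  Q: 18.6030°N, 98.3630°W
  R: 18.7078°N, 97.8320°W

P at 19.1405°N, 98.1279°W:
  A: 171.7372 km
  B: 89.1422 km
  C: 286.2013 km
  → nearest: B (89.1422 km)
Q at 18.6030°N, 98.3630°W:
  A: 175.8728 km
  B: 119.4193 km
  C: 301.0793 km
  → nearest: B (119.4193 km)
R at 18.7078°N, 97.8320°W:
  A: 217.7826 km
  B: 143.3591 km
  C: 337.9787 km
  → nearest: B (143.3591 km)

P→B; Q→B; R→B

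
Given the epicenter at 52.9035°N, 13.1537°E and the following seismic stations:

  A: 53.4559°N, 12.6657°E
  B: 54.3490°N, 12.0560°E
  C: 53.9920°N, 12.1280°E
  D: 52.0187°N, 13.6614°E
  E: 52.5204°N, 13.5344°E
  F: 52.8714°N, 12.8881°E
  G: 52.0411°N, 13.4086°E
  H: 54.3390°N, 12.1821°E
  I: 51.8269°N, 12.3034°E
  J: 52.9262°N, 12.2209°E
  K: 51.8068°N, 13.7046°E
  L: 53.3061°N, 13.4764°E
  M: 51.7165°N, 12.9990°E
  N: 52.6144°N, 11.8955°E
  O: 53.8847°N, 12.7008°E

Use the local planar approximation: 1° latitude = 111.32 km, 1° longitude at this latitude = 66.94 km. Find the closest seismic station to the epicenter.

Distances from 52.9035°N, 13.1537°E:
A: √((0.5524·111.32)² + (-0.4880·66.94)²) = √(3781.409711 + 1067.114596) = 69.6313 km
B: √((1.4455·111.32)² + (-1.0977·66.94)²) = √(25893.012879 + 5399.315984) = 176.8964 km
C: √((1.0885·111.32)² + (-1.0257·66.94)²) = √(14682.609962 + 4714.244761) = 139.2726 km
D: √((-0.8848·111.32)² + (0.5077·66.94)²) = √(9701.449409 + 1155.009996) = 104.1943 km
E: √((-0.3831·111.32)² + (0.3807·66.94)²) = √(1818.740339 + 649.437212) = 49.6808 km
F: √((-0.0321·111.32)² + (-0.2656·66.94)²) = √(12.768987 + 316.102228) = 18.1348 km
G: √((-0.8624·111.32)² + (0.2549·66.94)²) = √(9216.454662 + 291.146174) = 97.5069 km
H: √((1.4355·111.32)² + (-0.9716·66.94)²) = √(25535.995256 + 4230.059034) = 172.5284 km
I: √((-1.0766·111.32)² + (-0.8503·66.94)²) = √(14363.330255 + 3239.781896) = 132.6767 km
J: √((0.0227·111.32)² + (-0.9328·66.94)²) = √(6.385547 + 3898.957407) = 62.4927 km
K: √((-1.0967·111.32)² + (0.5509·66.94)²) = √(14904.660301 + 1359.931273) = 127.5327 km
L: √((0.4026·111.32)² + (0.3227·66.94)²) = √(2008.602211 + 466.626444) = 49.7517 km
M: √((-1.1870·111.32)² + (-0.1547·66.94)²) = √(17460.144485 + 107.238824) = 132.5420 km
N: √((-0.2891·111.32)² + (-1.2582·66.94)²) = √(1035.720515 + 7093.666679) = 90.1631 km
O: √((0.9812·111.32)² + (-0.4529·66.94)²) = √(11930.577725 + 919.128129) = 113.3565 km
Minimum: F at 18.1348 km.

F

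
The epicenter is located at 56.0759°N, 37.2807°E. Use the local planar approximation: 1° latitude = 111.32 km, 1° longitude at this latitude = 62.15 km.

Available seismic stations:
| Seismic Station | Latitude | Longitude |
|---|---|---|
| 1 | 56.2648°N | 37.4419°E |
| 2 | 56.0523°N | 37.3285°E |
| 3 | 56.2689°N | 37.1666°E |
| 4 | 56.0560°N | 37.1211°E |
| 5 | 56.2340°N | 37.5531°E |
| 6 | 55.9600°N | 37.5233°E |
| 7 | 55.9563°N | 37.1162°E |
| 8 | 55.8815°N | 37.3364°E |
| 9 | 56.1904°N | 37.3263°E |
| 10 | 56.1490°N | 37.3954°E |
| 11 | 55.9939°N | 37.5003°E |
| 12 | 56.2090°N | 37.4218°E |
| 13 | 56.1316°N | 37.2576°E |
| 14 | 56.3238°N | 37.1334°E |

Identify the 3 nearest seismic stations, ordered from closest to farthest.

2, 13, 4

Distances from 56.0759°N, 37.2807°E:
1: 23.2930 km
2: 3.9658 km
3: 22.6248 km
4: 10.1635 km
5: 24.4205 km
6: 19.8443 km
7: 16.7864 km
8: 21.9157 km
9: 13.0574 km
10: 10.8183 km
11: 16.4194 km
12: 17.2173 km
13: 6.3646 km
14: 29.0751 km
Sorted: 2 (3.9658 km) < 13 (6.3646 km) < 4 (10.1635 km) < 10 (10.8183 km) < 9 (13.0574 km) < …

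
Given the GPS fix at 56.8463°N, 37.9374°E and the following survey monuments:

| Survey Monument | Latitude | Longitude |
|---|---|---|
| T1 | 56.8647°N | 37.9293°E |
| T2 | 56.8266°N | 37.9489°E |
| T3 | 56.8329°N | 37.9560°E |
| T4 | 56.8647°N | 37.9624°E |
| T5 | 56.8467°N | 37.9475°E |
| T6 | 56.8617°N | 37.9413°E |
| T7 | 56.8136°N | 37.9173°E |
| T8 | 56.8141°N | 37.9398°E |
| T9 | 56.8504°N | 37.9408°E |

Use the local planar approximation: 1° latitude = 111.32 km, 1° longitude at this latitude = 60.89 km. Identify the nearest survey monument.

T9

Distances from 56.8463°N, 37.9374°E:
T1: √((0.0184·111.32)² + (-0.0081·60.89)²) = √(4.195484 + 0.243255) = 2.1068 km
T2: √((-0.0197·111.32)² + (0.0115·60.89)²) = √(4.809267 + 0.490329) = 2.3021 km
T3: √((-0.0134·111.32)² + (0.0186·60.89)²) = √(2.225133 + 1.282679) = 1.8729 km
T4: √((0.0184·111.32)² + (0.0250·60.89)²) = √(4.195484 + 2.317245) = 2.5520 km
T5: √((0.0004·111.32)² + (0.0101·60.89)²) = √(0.001983 + 0.378211) = 0.6166 km
T6: √((0.0154·111.32)² + (0.0039·60.89)²) = √(2.938920 + 0.056392) = 1.7307 km
T7: √((-0.0327·111.32)² + (-0.0201·60.89)²) = √(13.250794 + 1.497904) = 3.8404 km
T8: √((-0.0322·111.32)² + (0.0024·60.89)²) = √(12.848669 + 0.021356) = 3.5875 km
T9: √((0.0041·111.32)² + (0.0034·60.89)²) = √(0.208312 + 0.042860) = 0.5012 km
Minimum: T9 at 0.5012 km.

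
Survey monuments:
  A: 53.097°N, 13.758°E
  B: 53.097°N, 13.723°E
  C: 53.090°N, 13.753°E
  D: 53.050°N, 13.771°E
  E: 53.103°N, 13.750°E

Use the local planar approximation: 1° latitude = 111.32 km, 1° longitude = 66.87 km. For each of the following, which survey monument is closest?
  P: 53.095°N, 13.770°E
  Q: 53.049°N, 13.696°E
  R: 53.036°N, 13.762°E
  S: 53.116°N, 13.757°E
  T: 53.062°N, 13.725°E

P at 53.095°N, 13.770°E:
  A: √((0.002·111.32)² + (-0.012·66.87)²) = √(0.04957 + 0.64391) = 0.833 km
  B: √((0.002·111.32)² + (-0.047·66.87)²) = √(0.04957 + 9.87776) = 3.151 km
  C: √((-0.005·111.32)² + (-0.017·66.87)²) = √(0.30980 + 1.29229) = 1.266 km
  D: √((-0.045·111.32)² + (0.001·66.87)²) = √(25.09409 + 0.00447) = 5.010 km
  E: √((0.008·111.32)² + (-0.020·66.87)²) = √(0.79310 + 1.78864) = 1.607 km
  → nearest: A (0.833 km)
Q at 53.049°N, 13.696°E:
  A: √((0.048·111.32)² + (0.062·66.87)²) = √(28.55150 + 17.18882) = 6.763 km
  B: √((0.048·111.32)² + (0.027·66.87)²) = √(28.55150 + 3.25979) = 5.640 km
  C: √((0.041·111.32)² + (0.057·66.87)²) = √(20.83119 + 14.52822) = 5.946 km
  D: √((0.001·111.32)² + (0.075·66.87)²) = √(0.01239 + 25.15273) = 5.016 km
  E: √((0.054·111.32)² + (0.054·66.87)²) = √(36.13549 + 13.03918) = 7.012 km
  → nearest: D (5.016 km)
R at 53.036°N, 13.762°E:
  A: √((0.061·111.32)² + (-0.004·66.87)²) = √(46.11116 + 0.07155) = 6.796 km
  B: √((0.061·111.32)² + (-0.039·66.87)²) = √(46.11116 + 6.80130) = 7.274 km
  C: √((0.054·111.32)² + (-0.009·66.87)²) = √(36.13549 + 0.36220) = 6.041 km
  D: √((0.014·111.32)² + (0.009·66.87)²) = √(2.42886 + 0.36220) = 1.671 km
  E: √((0.067·111.32)² + (-0.012·66.87)²) = √(55.62833 + 0.64391) = 7.501 km
  → nearest: D (1.671 km)
S at 53.116°N, 13.757°E:
  A: √((-0.019·111.32)² + (0.001·66.87)²) = √(4.47356 + 0.00447) = 2.116 km
  B: √((-0.019·111.32)² + (-0.034·66.87)²) = √(4.47356 + 5.16917) = 3.105 km
  C: √((-0.026·111.32)² + (-0.004·66.87)²) = √(8.37709 + 0.07155) = 2.907 km
  D: √((-0.066·111.32)² + (0.014·66.87)²) = √(53.98017 + 0.87643) = 7.407 km
  E: √((-0.013·111.32)² + (-0.007·66.87)²) = √(2.09427 + 0.21911) = 1.521 km
  → nearest: E (1.521 km)
T at 53.062°N, 13.725°E:
  A: √((0.035·111.32)² + (0.033·66.87)²) = √(15.18037 + 4.86957) = 4.478 km
  B: √((0.035·111.32)² + (-0.002·66.87)²) = √(15.18037 + 0.01789) = 3.898 km
  C: √((0.028·111.32)² + (0.028·66.87)²) = √(9.71544 + 3.50573) = 3.636 km
  D: √((-0.012·111.32)² + (0.046·66.87)²) = √(1.78447 + 9.46190) = 3.354 km
  E: √((0.041·111.32)² + (0.025·66.87)²) = √(20.83119 + 2.79475) = 4.861 km
  → nearest: D (3.354 km)

P→A; Q→D; R→D; S→E; T→D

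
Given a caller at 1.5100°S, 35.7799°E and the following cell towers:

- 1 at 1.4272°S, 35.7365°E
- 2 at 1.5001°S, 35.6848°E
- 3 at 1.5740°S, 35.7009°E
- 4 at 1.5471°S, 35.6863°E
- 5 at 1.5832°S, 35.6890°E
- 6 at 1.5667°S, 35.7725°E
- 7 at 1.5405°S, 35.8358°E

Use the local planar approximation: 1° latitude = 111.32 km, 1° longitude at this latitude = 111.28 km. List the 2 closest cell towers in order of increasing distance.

Distances from 1.5100°S, 35.7799°E:
1: √((0.0828·111.32)² + (-0.0434·111.28)²) = √(84.958546 + 23.324573) = 10.4059 km
2: √((0.0099·111.32)² + (-0.0951·111.28)²) = √(1.214554 + 111.994132) = 10.6400 km
3: √((-0.0640·111.32)² + (-0.0790·111.28)²) = √(50.758215 + 77.283791) = 11.3156 km
4: √((-0.0371·111.32)² + (-0.0936·111.28)²) = √(17.056669 + 108.489056) = 11.2047 km
5: √((-0.0732·111.32)² + (-0.0909·111.28)²) = √(66.400073 + 102.320346) = 12.9892 km
6: √((-0.0567·111.32)² + (-0.0074·111.28)²) = √(39.839375 + 0.678106) = 6.3653 km
7: √((-0.0305·111.32)² + (0.0559·111.28)²) = √(11.527790 + 38.695267) = 7.0868 km
Sorted: 6 (6.3653 km) < 7 (7.0868 km) < 1 (10.4059 km) < 2 (10.6400 km) < …

6, 7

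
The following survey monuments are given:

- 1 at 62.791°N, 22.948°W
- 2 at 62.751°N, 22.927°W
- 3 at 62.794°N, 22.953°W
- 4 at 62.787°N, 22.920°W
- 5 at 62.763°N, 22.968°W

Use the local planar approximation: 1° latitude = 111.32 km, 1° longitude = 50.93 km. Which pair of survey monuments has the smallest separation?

Pairwise distances:
1–2: 4.579 km
1–3: 0.420 km
1–4: 1.494 km
1–5: 3.279 km
2–3: 4.967 km
2–4: 4.023 km
2–5: 2.479 km
3–4: 1.853 km
3–5: 3.534 km
4–5: 3.621 km
Closest pair: 1–3 at 0.420 km.

1 and 3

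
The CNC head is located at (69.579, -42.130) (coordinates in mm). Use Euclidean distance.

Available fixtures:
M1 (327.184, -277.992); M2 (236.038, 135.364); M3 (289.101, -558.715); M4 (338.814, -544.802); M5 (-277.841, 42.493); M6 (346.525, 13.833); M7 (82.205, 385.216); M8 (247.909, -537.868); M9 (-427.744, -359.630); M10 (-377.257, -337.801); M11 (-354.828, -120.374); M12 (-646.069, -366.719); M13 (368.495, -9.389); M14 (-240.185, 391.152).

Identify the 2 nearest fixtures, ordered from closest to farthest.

M2, M6

Distances from (69.579, -42.130):
M1: √((257.605)² + (-235.862)²) = √(66360.33603 + 55630.88304) = 349.272 mm
M2: √((166.459)² + (177.494)²) = √(27708.59868 + 31504.12004) = 243.337 mm
M3: √((219.522)² + (-516.585)²) = √(48189.90848 + 266860.06223) = 561.293 mm
M4: √((269.235)² + (-502.672)²) = √(72487.48523 + 252679.13958) = 570.234 mm
M5: √((-347.420)² + (84.623)²) = √(120700.65640 + 7161.05213) = 357.578 mm
M6: √((276.946)² + (55.963)²) = √(76699.08692 + 3131.85737) = 282.544 mm
M7: √((12.626)² + (427.346)²) = √(159.41588 + 182624.60372) = 427.532 mm
M8: √((178.330)² + (-495.738)²) = √(31801.58890 + 245756.16464) = 526.838 mm
M9: √((-497.323)² + (-317.500)²) = √(247330.16633 + 100806.25000) = 590.031 mm
M10: √((-446.836)² + (-295.671)²) = √(199662.41090 + 87421.34024) = 535.802 mm
M11: √((-424.407)² + (-78.244)²) = √(180121.30165 + 6122.12354) = 431.559 mm
M12: √((-715.648)² + (-324.589)²) = √(512152.05990 + 105358.01892) = 785.818 mm
M13: √((298.916)² + (32.741)²) = √(89350.77506 + 1071.97308) = 300.704 mm
M14: √((-309.764)² + (433.282)²) = √(95953.73570 + 187733.29152) = 532.623 mm
Sorted: M2 (243.337 mm) < M6 (282.544 mm) < M13 (300.704 mm) < M1 (349.272 mm) < …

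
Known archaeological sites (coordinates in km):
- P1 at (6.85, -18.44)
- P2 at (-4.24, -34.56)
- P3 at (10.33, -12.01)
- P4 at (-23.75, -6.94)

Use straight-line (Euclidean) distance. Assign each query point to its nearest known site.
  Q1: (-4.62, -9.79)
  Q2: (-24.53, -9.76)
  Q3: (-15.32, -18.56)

Q1→P1; Q2→P4; Q3→P4

Q1 at (-4.62, -9.79):
  P1: √((11.47)² + (-8.65)²) = √(131.5609 + 74.8225) = 14.37 km
  P2: √((0.38)² + (-24.77)²) = √(0.1444 + 613.5529) = 24.77 km
  P3: √((14.95)² + (-2.22)²) = √(223.5025 + 4.9284) = 15.11 km
  P4: √((-19.13)² + (2.85)²) = √(365.9569 + 8.1225) = 19.34 km
  → nearest: P1 (14.37 km)
Q2 at (-24.53, -9.76):
  P1: √((31.38)² + (-8.68)²) = √(984.7044 + 75.3424) = 32.56 km
  P2: √((20.29)² + (-24.80)²) = √(411.6841 + 615.0400) = 32.04 km
  P3: √((34.86)² + (-2.25)²) = √(1215.2196 + 5.0625) = 34.93 km
  P4: √((0.78)² + (2.82)²) = √(0.6084 + 7.9524) = 2.93 km
  → nearest: P4 (2.93 km)
Q3 at (-15.32, -18.56):
  P1: √((22.17)² + (0.12)²) = √(491.5089 + 0.0144) = 22.17 km
  P2: √((11.08)² + (-16.00)²) = √(122.7664 + 256.0000) = 19.46 km
  P3: √((25.65)² + (6.55)²) = √(657.9225 + 42.9025) = 26.47 km
  P4: √((-8.43)² + (11.62)²) = √(71.0649 + 135.0244) = 14.36 km
  → nearest: P4 (14.36 km)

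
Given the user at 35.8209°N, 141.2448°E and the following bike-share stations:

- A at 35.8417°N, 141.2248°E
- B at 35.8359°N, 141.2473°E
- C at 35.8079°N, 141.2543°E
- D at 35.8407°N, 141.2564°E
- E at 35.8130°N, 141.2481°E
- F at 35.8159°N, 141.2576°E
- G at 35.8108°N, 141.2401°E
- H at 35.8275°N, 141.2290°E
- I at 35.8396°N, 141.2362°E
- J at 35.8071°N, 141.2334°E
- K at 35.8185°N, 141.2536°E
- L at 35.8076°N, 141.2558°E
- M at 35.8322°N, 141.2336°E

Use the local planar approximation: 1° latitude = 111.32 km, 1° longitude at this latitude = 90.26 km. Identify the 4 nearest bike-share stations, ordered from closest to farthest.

Distances from 35.8209°N, 141.2448°E:
A: 2.9360 km
B: 1.6850 km
C: 1.6821 km
D: 2.4402 km
E: 0.9285 km
F: 1.2824 km
G: 1.2017 km
H: 1.6042 km
I: 2.2217 km
J: 1.8490 km
K: 0.8380 km
L: 1.7826 km
M: 1.6138 km
Sorted: K (0.8380 km) < E (0.9285 km) < G (1.2017 km) < F (1.2824 km) < H (1.6042 km) < M (1.6138 km) < …

K, E, G, F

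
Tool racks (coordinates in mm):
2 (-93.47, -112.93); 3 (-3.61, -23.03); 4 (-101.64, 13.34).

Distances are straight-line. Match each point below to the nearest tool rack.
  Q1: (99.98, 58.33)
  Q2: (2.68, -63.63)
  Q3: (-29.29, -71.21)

Q1 at (99.98, 58.33):
  2: 258.37 mm
  3: 131.72 mm
  4: 206.58 mm
  → nearest: 3 (131.72 mm)
Q2 at (2.68, -63.63):
  2: 108.05 mm
  3: 41.08 mm
  4: 129.64 mm
  → nearest: 3 (41.08 mm)
Q3 at (-29.29, -71.21):
  2: 76.55 mm
  3: 54.60 mm
  4: 111.28 mm
  → nearest: 3 (54.60 mm)

Q1→3; Q2→3; Q3→3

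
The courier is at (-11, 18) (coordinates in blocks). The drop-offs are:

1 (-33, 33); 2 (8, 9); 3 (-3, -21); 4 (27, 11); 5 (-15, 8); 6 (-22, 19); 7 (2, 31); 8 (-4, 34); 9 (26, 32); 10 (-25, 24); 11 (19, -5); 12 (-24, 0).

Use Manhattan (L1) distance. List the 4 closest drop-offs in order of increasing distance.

Distances from (-11, 18):
1: |-22| + |15| = 22 + 15 = 37 blocks
2: |19| + |-9| = 19 + 9 = 28 blocks
3: |8| + |-39| = 8 + 39 = 47 blocks
4: |38| + |-7| = 38 + 7 = 45 blocks
5: |-4| + |-10| = 4 + 10 = 14 blocks
6: |-11| + |1| = 11 + 1 = 12 blocks
7: |13| + |13| = 13 + 13 = 26 blocks
8: |7| + |16| = 7 + 16 = 23 blocks
9: |37| + |14| = 37 + 14 = 51 blocks
10: |-14| + |6| = 14 + 6 = 20 blocks
11: |30| + |-23| = 30 + 23 = 53 blocks
12: |-13| + |-18| = 13 + 18 = 31 blocks
Sorted: 6 (12 blocks) < 5 (14 blocks) < 10 (20 blocks) < 8 (23 blocks) < 7 (26 blocks) < 2 (28 blocks) < …

6, 5, 10, 8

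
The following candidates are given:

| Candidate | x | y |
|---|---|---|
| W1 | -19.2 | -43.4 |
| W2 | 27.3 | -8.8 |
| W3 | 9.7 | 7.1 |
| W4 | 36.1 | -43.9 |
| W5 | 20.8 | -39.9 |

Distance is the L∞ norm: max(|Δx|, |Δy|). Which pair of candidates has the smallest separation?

W4 and W5

Pairwise distances:
W4–W5: 15.3
W2–W3: 17.6
W2–W5: 31.1
W2–W4: 35.1
W1–W5: 40.0
W1–W2: 46.5
W3–W5: 47.0
W1–W3: 50.5
W3–W4: 51.0
W1–W4: 55.3
Closest pair: W4–W5 at 15.3.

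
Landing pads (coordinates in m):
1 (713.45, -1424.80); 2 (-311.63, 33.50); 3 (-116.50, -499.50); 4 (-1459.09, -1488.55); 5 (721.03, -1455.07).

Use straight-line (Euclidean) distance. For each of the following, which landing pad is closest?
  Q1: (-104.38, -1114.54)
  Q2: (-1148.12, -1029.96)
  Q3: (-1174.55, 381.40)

Q1 at (-104.38, -1114.54):
  1: 874.70 m
  2: 1166.60 m
  3: 615.16 m
  4: 1405.39 m
  5: 892.90 m
  → nearest: 3 (615.16 m)
Q2 at (-1148.12, -1029.96):
  1: 1902.98 m
  2: 1353.02 m
  3: 1160.01 m
  4: 554.08 m
  5: 1916.88 m
  → nearest: 4 (554.08 m)
Q3 at (-1174.55, 381.40):
  1: 2612.83 m
  2: 930.41 m
  3: 1376.76 m
  4: 1891.47 m
  5: 2639.29 m
  → nearest: 2 (930.41 m)

Q1→3; Q2→4; Q3→2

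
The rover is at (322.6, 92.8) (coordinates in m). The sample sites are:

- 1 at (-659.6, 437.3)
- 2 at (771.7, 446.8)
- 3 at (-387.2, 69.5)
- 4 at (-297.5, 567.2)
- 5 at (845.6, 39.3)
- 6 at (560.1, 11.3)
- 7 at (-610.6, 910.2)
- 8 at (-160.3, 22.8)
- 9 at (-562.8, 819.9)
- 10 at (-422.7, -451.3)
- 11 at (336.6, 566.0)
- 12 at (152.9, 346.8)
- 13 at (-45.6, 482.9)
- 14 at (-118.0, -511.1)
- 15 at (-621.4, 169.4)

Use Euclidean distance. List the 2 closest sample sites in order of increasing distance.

Distances from (322.6, 92.8):
1: √((-982.2)² + (344.5)²) = √(964716.840 + 118680.250) = 1040.9 m
2: √((449.1)² + (354.0)²) = √(201690.810 + 125316.000) = 571.8 m
3: √((-709.8)² + (-23.3)²) = √(503816.040 + 542.890) = 710.2 m
4: √((-620.1)² + (474.4)²) = √(384524.010 + 225055.360) = 780.8 m
5: √((523.0)² + (-53.5)²) = √(273529.000 + 2862.250) = 525.7 m
6: √((237.5)² + (-81.5)²) = √(56406.250 + 6642.250) = 251.1 m
7: √((-933.2)² + (817.4)²) = √(870862.240 + 668142.760) = 1240.6 m
8: √((-482.9)² + (-70.0)²) = √(233192.410 + 4900.000) = 487.9 m
9: √((-885.4)² + (727.1)²) = √(783933.160 + 528674.410) = 1145.7 m
10: √((-745.3)² + (-544.1)²) = √(555472.090 + 296044.810) = 922.8 m
11: √((14.0)² + (473.2)²) = √(196.000 + 223918.240) = 473.4 m
12: √((-169.7)² + (254.0)²) = √(28798.090 + 64516.000) = 305.5 m
13: √((-368.2)² + (390.1)²) = √(135571.240 + 152178.010) = 536.4 m
14: √((-440.6)² + (-603.9)²) = √(194128.360 + 364695.210) = 747.5 m
15: √((-944.0)² + (76.6)²) = √(891136.000 + 5867.560) = 947.1 m
Sorted: 6 (251.1 m) < 12 (305.5 m) < 11 (473.4 m) < 8 (487.9 m) < …

6, 12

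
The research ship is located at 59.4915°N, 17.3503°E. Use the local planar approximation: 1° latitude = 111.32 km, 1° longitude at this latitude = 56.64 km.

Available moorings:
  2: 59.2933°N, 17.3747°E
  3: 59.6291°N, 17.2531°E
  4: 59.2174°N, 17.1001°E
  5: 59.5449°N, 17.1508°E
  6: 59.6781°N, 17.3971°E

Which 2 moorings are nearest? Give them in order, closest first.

5, 3

Distances from 59.4915°N, 17.3503°E:
2: 22.1069 km
3: 16.2770 km
4: 33.6431 km
5: 12.7679 km
6: 20.9408 km
Sorted: 5 (12.7679 km) < 3 (16.2770 km) < 6 (20.9408 km) < 2 (22.1069 km) < …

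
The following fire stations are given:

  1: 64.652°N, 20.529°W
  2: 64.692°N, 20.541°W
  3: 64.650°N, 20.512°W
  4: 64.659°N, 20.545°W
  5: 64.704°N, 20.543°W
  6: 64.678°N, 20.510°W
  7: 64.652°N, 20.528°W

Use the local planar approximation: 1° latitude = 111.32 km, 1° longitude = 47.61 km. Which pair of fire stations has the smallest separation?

Pairwise distances:
1–2: 4.489 km
1–3: 0.839 km
1–4: 1.090 km
1–5: 5.827 km
1–6: 3.032 km
1–7: 0.048 km
2–3: 4.875 km
2–4: 3.678 km
2–5: 1.339 km
2–6: 2.146 km
2–7: 4.496 km
3–4: 1.863 km
3–5: 6.190 km
3–6: 3.118 km
3–7: 0.794 km
4–5: 5.010 km
4–6: 2.693 km
4–7: 1.124 km
5–6: 3.293 km
5–7: 5.833 km
6–7: 3.019 km
Closest pair: 1–7 at 0.048 km.

1 and 7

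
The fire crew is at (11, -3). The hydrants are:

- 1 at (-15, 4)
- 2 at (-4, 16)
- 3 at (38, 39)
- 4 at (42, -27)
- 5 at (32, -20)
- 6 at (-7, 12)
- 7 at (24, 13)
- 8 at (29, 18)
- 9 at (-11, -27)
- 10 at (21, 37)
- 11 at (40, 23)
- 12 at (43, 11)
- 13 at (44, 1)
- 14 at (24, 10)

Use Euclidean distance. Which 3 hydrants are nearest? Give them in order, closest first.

14, 7, 6

Distances from (11, -3):
1: √((-26)² + (7)²) = √(676.000 + 49.000) = 26.9
2: √((-15)² + (19)²) = √(225.000 + 361.000) = 24.2
3: √((27)² + (42)²) = √(729.000 + 1764.000) = 49.9
4: √((31)² + (-24)²) = √(961.000 + 576.000) = 39.2
5: √((21)² + (-17)²) = √(441.000 + 289.000) = 27.0
6: √((-18)² + (15)²) = √(324.000 + 225.000) = 23.4
7: √((13)² + (16)²) = √(169.000 + 256.000) = 20.6
8: √((18)² + (21)²) = √(324.000 + 441.000) = 27.7
9: √((-22)² + (-24)²) = √(484.000 + 576.000) = 32.6
10: √((10)² + (40)²) = √(100.000 + 1600.000) = 41.2
11: √((29)² + (26)²) = √(841.000 + 676.000) = 38.9
12: √((32)² + (14)²) = √(1024.000 + 196.000) = 34.9
13: √((33)² + (4)²) = √(1089.000 + 16.000) = 33.2
14: √((13)² + (13)²) = √(169.000 + 169.000) = 18.4
Sorted: 14 (18.4) < 7 (20.6) < 6 (23.4) < 2 (24.2) < 1 (26.9) < …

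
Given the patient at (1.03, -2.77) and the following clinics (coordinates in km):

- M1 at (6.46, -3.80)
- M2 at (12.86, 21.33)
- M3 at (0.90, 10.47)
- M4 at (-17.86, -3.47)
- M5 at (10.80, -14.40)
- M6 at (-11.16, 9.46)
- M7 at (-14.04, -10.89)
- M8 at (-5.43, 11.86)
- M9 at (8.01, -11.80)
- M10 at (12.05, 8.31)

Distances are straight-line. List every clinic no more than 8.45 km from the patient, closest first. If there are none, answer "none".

M1

Distances from (1.03, -2.77):
M1: 5.53 km
M2: 26.85 km
M3: 13.24 km
M4: 18.90 km
M5: 15.19 km
M6: 17.27 km
M7: 17.12 km
M8: 15.99 km
M9: 11.41 km
M10: 15.63 km
Threshold 8.45 km: M1 (5.53 km) is within range.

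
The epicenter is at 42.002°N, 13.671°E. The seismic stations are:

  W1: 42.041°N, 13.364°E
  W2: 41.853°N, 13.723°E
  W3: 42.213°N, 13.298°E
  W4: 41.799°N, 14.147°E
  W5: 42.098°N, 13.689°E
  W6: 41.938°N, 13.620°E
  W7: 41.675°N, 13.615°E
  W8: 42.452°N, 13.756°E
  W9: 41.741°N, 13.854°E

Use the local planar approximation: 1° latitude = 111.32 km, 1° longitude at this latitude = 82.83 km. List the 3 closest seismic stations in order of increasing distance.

Distances from 42.002°N, 13.671°E:
W1: 25.797 km
W2: 17.137 km
W3: 38.810 km
W4: 45.444 km
W5: 10.790 km
W6: 8.283 km
W7: 36.696 km
W8: 50.586 km
W9: 32.771 km
Sorted: W6 (8.283 km) < W5 (10.790 km) < W2 (17.137 km) < W1 (25.797 km) < W9 (32.771 km) < …

W6, W5, W2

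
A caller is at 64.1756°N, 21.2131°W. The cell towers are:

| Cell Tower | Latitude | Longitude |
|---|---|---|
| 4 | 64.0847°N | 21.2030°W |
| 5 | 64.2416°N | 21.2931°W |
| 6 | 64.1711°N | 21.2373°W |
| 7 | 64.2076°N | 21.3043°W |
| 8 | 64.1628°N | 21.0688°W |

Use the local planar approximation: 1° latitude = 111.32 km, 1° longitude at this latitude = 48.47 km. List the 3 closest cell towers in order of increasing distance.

Distances from 64.1756°N, 21.2131°W:
4: √((-0.0909·111.32)² + (0.0101·48.47)²) = √(102.393918 + 0.239656) = 10.1308 km
5: √((0.0660·111.32)² + (-0.0800·48.47)²) = √(53.980172 + 15.035782) = 8.3076 km
6: √((-0.0045·111.32)² + (-0.0242·48.47)²) = √(0.250941 + 1.375868) = 1.2755 km
7: √((0.0320·111.32)² + (-0.0912·48.47)²) = √(12.689554 + 19.540502) = 5.6772 km
8: √((-0.0128·111.32)² + (0.1443·48.47)²) = √(2.030329 + 48.919127) = 7.1379 km
Sorted: 6 (1.2755 km) < 7 (5.6772 km) < 8 (7.1379 km) < 5 (8.3076 km) < 4 (10.1308 km)

6, 7, 8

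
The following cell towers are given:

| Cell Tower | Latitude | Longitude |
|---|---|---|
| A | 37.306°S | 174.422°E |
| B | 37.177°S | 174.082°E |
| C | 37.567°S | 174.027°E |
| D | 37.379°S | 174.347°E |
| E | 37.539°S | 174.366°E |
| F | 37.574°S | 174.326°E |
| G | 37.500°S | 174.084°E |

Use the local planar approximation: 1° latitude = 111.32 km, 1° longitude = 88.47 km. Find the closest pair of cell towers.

E and F

Pairwise distances:
A–B: √((0.129·111.32)² + (-0.340·88.47)²) = √(206.21764 + 904.79437) = 33.332 km
A–C: √((-0.261·111.32)² + (-0.395·88.47)²) = √(844.16513 + 1221.19845) = 45.446 km
A–D: √((-0.073·111.32)² + (-0.075·88.47)²) = √(66.03773 + 44.02654) = 10.491 km
A–E: √((-0.233·111.32)² + (-0.056·88.47)²) = √(672.75702 + 24.54529) = 26.406 km
A–F: √((-0.268·111.32)² + (-0.096·88.47)²) = √(890.05324 + 72.13309) = 31.019 km
A–G: √((-0.194·111.32)² + (-0.338·88.47)²) = √(466.39067 + 894.18104) = 36.886 km
B–C: √((-0.390·111.32)² + (-0.055·88.47)²) = √(1884.84486 + 23.67650) = 43.687 km
B–D: √((-0.202·111.32)² + (0.265·88.47)²) = √(505.64898 + 549.64692) = 32.485 km
B–E: √((-0.362·111.32)² + (0.284·88.47)²) = √(1623.91591 + 631.28975) = 47.489 km
B–F: √((-0.397·111.32)² + (0.244·88.47)²) = √(1953.11317 + 465.98475) = 49.184 km
B–G: √((-0.323·111.32)² + (0.002·88.47)²) = √(1292.85982 + 0.03131) = 35.957 km
C–D: √((0.188·111.32)² + (0.320·88.47)²) = √(437.98788 + 801.47875) = 35.206 km
C–E: √((0.028·111.32)² + (0.339·88.47)²) = √(9.71544 + 899.47988) = 30.153 km
C–F: √((-0.007·111.32)² + (0.299·88.47)²) = √(0.60721 + 699.73634) = 26.464 km
C–G: √((0.067·111.32)² + (0.057·88.47)²) = √(55.62833 + 25.42973) = 9.003 km
D–E: √((-0.160·111.32)² + (0.019·88.47)²) = √(317.23885 + 2.82553) = 17.890 km
D–F: √((-0.195·111.32)² + (-0.021·88.47)²) = √(471.21121 + 3.45168) = 21.787 km
D–G: √((-0.121·111.32)² + (-0.263·88.47)²) = √(181.43336 + 541.38168) = 26.885 km
E–F: √((-0.035·111.32)² + (-0.040·88.47)²) = √(15.18037 + 12.52311) = 5.263 km
E–G: √((0.039·111.32)² + (-0.282·88.47)²) = √(18.84845 + 622.42965) = 25.323 km
F–G: √((0.074·111.32)² + (-0.242·88.47)²) = √(67.85937 + 458.37697) = 22.940 km
Closest pair: E–F at 5.263 km.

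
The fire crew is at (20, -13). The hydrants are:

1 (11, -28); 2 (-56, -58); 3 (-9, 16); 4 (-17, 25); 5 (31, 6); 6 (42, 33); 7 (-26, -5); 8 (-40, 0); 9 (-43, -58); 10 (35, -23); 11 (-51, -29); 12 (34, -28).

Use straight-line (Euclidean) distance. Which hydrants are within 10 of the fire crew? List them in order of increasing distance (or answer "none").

none

Distances from (20, -13):
1: √((-9)² + (-15)²) = √(81.000 + 225.000) = 17.5
2: √((-76)² + (-45)²) = √(5776.000 + 2025.000) = 88.3
3: √((-29)² + (29)²) = √(841.000 + 841.000) = 41.0
4: √((-37)² + (38)²) = √(1369.000 + 1444.000) = 53.0
5: √((11)² + (19)²) = √(121.000 + 361.000) = 22.0
6: √((22)² + (46)²) = √(484.000 + 2116.000) = 51.0
7: √((-46)² + (8)²) = √(2116.000 + 64.000) = 46.7
8: √((-60)² + (13)²) = √(3600.000 + 169.000) = 61.4
9: √((-63)² + (-45)²) = √(3969.000 + 2025.000) = 77.4
10: √((15)² + (-10)²) = √(225.000 + 100.000) = 18.0
11: √((-71)² + (-16)²) = √(5041.000 + 256.000) = 72.8
12: √((14)² + (-15)²) = √(196.000 + 225.000) = 20.5
Threshold 10: none within range.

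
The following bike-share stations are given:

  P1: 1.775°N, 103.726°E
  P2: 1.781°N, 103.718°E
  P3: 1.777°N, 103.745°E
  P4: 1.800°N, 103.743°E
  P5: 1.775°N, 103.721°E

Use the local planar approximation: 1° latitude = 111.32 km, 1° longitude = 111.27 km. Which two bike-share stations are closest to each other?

P1 and P5

Pairwise distances:
P1–P2: 1.113 km
P1–P3: 2.126 km
P1–P4: 3.365 km
P1–P5: 0.556 km
P2–P3: 3.037 km
P2–P4: 3.495 km
P2–P5: 0.747 km
P3–P4: 2.570 km
P3–P5: 2.680 km
P4–P5: 3.706 km
Closest pair: P1–P5 at 0.556 km.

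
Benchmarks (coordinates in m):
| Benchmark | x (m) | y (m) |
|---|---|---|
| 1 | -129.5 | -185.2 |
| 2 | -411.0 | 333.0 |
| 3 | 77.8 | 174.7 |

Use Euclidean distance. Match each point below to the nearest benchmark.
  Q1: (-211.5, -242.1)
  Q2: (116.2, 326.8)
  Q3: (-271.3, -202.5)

Q1 at (-211.5, -242.1):
  1: √((82.0)² + (56.9)²) = √(6724.000 + 3237.610) = 99.8 m
  2: √((-199.5)² + (575.1)²) = √(39800.250 + 330740.010) = 608.7 m
  3: √((289.3)² + (416.8)²) = √(83694.490 + 173722.240) = 507.4 m
  → nearest: 1 (99.8 m)
Q2 at (116.2, 326.8):
  1: √((-245.7)² + (-512.0)²) = √(60368.490 + 262144.000) = 567.9 m
  2: √((-527.2)² + (6.2)²) = √(277939.840 + 38.440) = 527.2 m
  3: √((-38.4)² + (-152.1)²) = √(1474.560 + 23134.410) = 156.9 m
  → nearest: 3 (156.9 m)
Q3 at (-271.3, -202.5):
  1: √((141.8)² + (17.3)²) = √(20107.240 + 299.290) = 142.9 m
  2: √((-139.7)² + (535.5)²) = √(19516.090 + 286760.250) = 553.4 m
  3: √((349.1)² + (377.2)²) = √(121870.810 + 142279.840) = 514.0 m
  → nearest: 1 (142.9 m)

Q1→1; Q2→3; Q3→1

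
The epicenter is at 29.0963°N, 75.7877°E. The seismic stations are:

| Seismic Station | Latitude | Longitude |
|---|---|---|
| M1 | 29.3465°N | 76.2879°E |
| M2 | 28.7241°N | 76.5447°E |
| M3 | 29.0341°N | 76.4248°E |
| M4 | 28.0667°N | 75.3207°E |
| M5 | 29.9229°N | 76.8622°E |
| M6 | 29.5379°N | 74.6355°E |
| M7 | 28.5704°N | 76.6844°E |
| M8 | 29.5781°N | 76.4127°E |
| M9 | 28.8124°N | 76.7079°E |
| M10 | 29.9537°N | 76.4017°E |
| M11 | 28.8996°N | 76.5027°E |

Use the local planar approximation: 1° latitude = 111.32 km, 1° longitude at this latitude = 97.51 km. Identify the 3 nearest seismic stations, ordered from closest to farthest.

M1, M3, M11

Distances from 29.0963°N, 75.7877°E:
M1: √((0.2502·111.32)² + (0.5002·97.51)²) = √(775.748610 + 2378.952045) = 56.1667 km
M2: √((-0.3722·111.32)² + (0.7570·97.51)²) = √(1716.718680 + 5448.664559) = 84.6486 km
M3: √((-0.0622·111.32)² + (0.6371·97.51)²) = √(47.943216 + 3859.344286) = 62.5083 km
M4: √((-1.0296·111.32)² + (-0.4670·97.51)²) = √(13136.614730 + 2073.633852) = 123.3298 km
M5: √((0.8266·111.32)² + (1.0745·97.51)²) = √(8467.148901 + 10977.694803) = 139.4448 km
M6: √((0.4416·111.32)² + (-1.1522·97.51)²) = √(2416.598629 + 12622.752144) = 122.6350 km
M7: √((-0.5259·111.32)² + (0.8967·97.51)²) = √(3427.304861 + 7645.266917) = 105.2263 km
M8: √((0.4818·111.32)² + (0.6250·97.51)²) = √(2876.603382 + 3714.140664) = 81.1834 km
M9: √((-0.2839·111.32)² + (0.9202·97.51)²) = √(998.796888 + 8051.239963) = 95.1317 km
M10: √((0.8574·111.32)² + (0.6140·97.51)²) = √(9109.894629 + 3584.553405) = 112.6696 km
M11: √((-0.1967·111.32)² + (0.7150·97.51)²) = √(479.463018 + 4860.829596) = 73.0773 km
Sorted: M1 (56.1667 km) < M3 (62.5083 km) < M11 (73.0773 km) < M8 (81.1834 km) < M2 (84.6486 km) < …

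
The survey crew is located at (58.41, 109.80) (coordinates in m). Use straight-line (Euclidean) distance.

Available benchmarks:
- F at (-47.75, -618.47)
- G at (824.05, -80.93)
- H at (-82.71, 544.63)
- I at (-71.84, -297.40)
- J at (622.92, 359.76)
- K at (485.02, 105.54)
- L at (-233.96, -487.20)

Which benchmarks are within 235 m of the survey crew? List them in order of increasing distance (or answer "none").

Distances from (58.41, 109.80):
F: √((-106.16)² + (-728.27)²) = √(11269.9456 + 530377.1929) = 735.97 m
G: √((765.64)² + (-190.73)²) = √(586204.6096 + 36377.9329) = 789.04 m
H: √((-141.12)² + (434.83)²) = √(19914.8544 + 189077.1289) = 457.16 m
I: √((-130.25)² + (-407.20)²) = √(16965.0625 + 165811.8400) = 427.52 m
J: √((564.51)² + (249.96)²) = √(318671.5401 + 62480.0016) = 617.37 m
K: √((426.61)² + (-4.26)²) = √(181996.0921 + 18.1476) = 426.63 m
L: √((-292.37)² + (-597.00)²) = √(85480.2169 + 356409.0000) = 664.75 m
Threshold 235 m: none within range.

none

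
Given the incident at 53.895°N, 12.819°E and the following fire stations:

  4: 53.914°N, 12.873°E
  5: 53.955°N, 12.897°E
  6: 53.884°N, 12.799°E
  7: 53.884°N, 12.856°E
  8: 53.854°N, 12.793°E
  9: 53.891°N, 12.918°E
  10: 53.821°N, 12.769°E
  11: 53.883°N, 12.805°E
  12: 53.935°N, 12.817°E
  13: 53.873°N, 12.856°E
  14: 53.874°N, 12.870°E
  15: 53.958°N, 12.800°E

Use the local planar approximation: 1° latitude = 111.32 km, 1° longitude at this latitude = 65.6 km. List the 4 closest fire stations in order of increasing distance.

Distances from 53.895°N, 12.819°E:
4: 4.126 km
5: 8.414 km
6: 1.795 km
7: 2.719 km
8: 4.872 km
9: 6.510 km
10: 8.867 km
11: 1.621 km
12: 4.455 km
13: 3.448 km
14: 4.081 km
15: 7.123 km
Sorted: 11 (1.621 km) < 6 (1.795 km) < 7 (2.719 km) < 13 (3.448 km) < 14 (4.081 km) < 4 (4.126 km) < …

11, 6, 7, 13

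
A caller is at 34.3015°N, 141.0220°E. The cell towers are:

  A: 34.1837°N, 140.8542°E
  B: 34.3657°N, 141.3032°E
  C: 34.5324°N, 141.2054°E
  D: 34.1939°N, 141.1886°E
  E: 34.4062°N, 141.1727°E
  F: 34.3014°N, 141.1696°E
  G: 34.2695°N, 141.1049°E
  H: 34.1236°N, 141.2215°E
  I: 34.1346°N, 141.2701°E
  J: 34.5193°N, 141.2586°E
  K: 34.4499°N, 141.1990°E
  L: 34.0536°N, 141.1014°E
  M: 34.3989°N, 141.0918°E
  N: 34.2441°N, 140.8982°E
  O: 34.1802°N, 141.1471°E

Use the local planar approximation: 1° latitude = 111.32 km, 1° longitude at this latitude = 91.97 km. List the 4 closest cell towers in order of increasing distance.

Distances from 34.3015°N, 141.0220°E:
A: √((-0.1178·111.32)² + (-0.1678·91.97)²) = √(171.963777 + 238.164093) = 20.2516 km
B: √((0.0642·111.32)² + (0.2812·91.97)²) = √(51.075950 + 668.841182) = 26.8313 km
C: √((0.2309·111.32)² + (0.1834·91.97)²) = √(660.684718 + 284.505742) = 30.7439 km
D: √((-0.1076·111.32)² + (0.1666·91.97)²) = √(143.473251 + 234.769874) = 19.4485 km
E: √((0.1047·111.32)² + (0.1507·91.97)²) = √(135.843780 + 192.096246) = 18.1091 km
F: √((-0.0001·111.32)² + (0.1476·91.97)²) = √(0.000124 + 184.274435) = 13.5748 km
G: √((-0.0320·111.32)² + (0.0829·91.97)²) = √(12.689554 + 58.130149) = 8.4154 km
H: √((-0.1779·111.32)² + (0.1995·91.97)²) = √(392.191603 + 336.649654) = 26.9971 km
I: √((-0.1669·111.32)² + (0.2481·91.97)²) = √(345.190686 + 520.650035) = 29.4252 km
J: √((0.2178·111.32)² + (0.2366·91.97)²) = √(587.844076 + 473.502039) = 32.5783 km
K: √((0.1484·111.32)² + (0.1770·91.97)²) = √(272.906700 + 264.995748) = 23.1927 km
L: √((-0.2479·111.32)² + (0.0794·91.97)²) = √(761.551800 + 53.325309) = 28.5461 km
M: √((0.0974·111.32)² + (0.0698·91.97)²) = √(117.561281 + 41.210057) = 12.6004 km
N: √((-0.0574·111.32)² + (-0.1238·91.97)²) = √(40.829135 + 129.638400) = 13.0563 km
O: √((-0.1213·111.32)² + (0.1251·91.97)²) = √(182.334142 + 132.375311) = 17.7401 km
Sorted: G (8.4154 km) < M (12.6004 km) < N (13.0563 km) < F (13.5748 km) < O (17.7401 km) < E (18.1091 km) < …

G, M, N, F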